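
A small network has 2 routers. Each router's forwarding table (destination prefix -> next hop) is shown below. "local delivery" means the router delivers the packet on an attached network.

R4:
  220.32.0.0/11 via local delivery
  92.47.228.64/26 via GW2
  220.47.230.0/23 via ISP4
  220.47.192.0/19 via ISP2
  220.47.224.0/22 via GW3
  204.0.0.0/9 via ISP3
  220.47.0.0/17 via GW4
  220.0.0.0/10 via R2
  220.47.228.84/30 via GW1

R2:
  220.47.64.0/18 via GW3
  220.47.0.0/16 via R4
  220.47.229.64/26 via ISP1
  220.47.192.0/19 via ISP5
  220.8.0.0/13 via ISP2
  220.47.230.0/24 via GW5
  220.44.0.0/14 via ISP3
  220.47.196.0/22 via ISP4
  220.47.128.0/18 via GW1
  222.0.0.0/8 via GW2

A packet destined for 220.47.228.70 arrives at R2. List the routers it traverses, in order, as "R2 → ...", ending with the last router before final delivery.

R2 → R4

At R2: longest match for 220.47.228.70 is 220.47.0.0/16 -> R4
At R4: longest match for 220.47.228.70 is 220.32.0.0/11 -> local delivery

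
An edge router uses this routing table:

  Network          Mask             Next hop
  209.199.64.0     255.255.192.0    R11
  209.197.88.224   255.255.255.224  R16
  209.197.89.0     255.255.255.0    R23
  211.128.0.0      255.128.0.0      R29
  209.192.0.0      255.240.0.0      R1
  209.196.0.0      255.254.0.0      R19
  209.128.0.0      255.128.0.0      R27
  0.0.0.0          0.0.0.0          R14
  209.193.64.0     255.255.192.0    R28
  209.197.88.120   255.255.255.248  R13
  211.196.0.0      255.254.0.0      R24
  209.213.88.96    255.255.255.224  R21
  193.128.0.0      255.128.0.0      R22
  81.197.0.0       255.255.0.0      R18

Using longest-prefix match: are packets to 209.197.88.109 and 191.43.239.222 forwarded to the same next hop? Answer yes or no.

209.197.88.109: longest match 209.196.0.0/15 -> R19
191.43.239.222: longest match 0.0.0.0/0 -> R14

no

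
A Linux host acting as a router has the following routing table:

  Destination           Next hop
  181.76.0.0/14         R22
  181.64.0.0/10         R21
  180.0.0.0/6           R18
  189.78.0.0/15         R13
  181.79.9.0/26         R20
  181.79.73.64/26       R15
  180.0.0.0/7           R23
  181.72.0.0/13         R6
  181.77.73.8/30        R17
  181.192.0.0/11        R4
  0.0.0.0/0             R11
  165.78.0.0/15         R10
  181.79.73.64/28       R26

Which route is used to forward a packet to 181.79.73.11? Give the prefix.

Entries matching 181.79.73.11:
  0.0.0.0/0 (default, matches everything)
  180.0.0.0/6 (180.0.0.0 - 183.255.255.255)
  180.0.0.0/7 (180.0.0.0 - 181.255.255.255)
  181.64.0.0/10 (181.64.0.0 - 181.127.255.255)
  181.72.0.0/13 (181.72.0.0 - 181.79.255.255)
  181.76.0.0/14 (181.76.0.0 - 181.79.255.255)
Most specific is 181.76.0.0/14.

181.76.0.0/14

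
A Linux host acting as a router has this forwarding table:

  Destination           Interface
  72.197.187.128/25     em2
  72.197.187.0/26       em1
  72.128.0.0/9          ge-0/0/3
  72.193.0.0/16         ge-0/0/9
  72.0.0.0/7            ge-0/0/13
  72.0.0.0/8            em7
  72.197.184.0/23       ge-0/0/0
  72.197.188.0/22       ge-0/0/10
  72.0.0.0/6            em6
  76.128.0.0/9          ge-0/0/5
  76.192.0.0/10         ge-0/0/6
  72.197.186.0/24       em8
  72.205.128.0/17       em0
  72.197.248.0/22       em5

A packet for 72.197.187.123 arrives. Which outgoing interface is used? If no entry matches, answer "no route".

Routes whose prefix contains 72.197.187.123:
  72.0.0.0/6 (72.0.0.0 - 75.255.255.255) -> em6
  72.0.0.0/7 (72.0.0.0 - 73.255.255.255) -> ge-0/0/13
  72.0.0.0/8 (72.0.0.0 - 72.255.255.255) -> em7
  72.128.0.0/9 (72.128.0.0 - 72.255.255.255) -> ge-0/0/3
More-specific entries that do NOT match:
  72.197.187.0/26 (72.197.187.0 - 72.197.187.63) does not contain 72.197.187.123
  72.197.187.128/25 (72.197.187.128 - 72.197.187.255) does not contain 72.197.187.123
  72.197.186.0/24 (72.197.186.0 - 72.197.186.255) does not contain 72.197.187.123
  72.197.184.0/23 (72.197.184.0 - 72.197.185.255) does not contain 72.197.187.123
  72.197.188.0/22 (72.197.188.0 - 72.197.191.255) does not contain 72.197.187.123
  72.197.248.0/22 (72.197.248.0 - 72.197.251.255) does not contain 72.197.187.123
  72.205.128.0/17 (72.205.128.0 - 72.205.255.255) does not contain 72.197.187.123
  72.193.0.0/16 (72.193.0.0 - 72.193.255.255) does not contain 72.197.187.123
  76.192.0.0/10 (76.192.0.0 - 76.255.255.255) does not contain 72.197.187.123
Longest matching prefix is /9 -> interface ge-0/0/3.

ge-0/0/3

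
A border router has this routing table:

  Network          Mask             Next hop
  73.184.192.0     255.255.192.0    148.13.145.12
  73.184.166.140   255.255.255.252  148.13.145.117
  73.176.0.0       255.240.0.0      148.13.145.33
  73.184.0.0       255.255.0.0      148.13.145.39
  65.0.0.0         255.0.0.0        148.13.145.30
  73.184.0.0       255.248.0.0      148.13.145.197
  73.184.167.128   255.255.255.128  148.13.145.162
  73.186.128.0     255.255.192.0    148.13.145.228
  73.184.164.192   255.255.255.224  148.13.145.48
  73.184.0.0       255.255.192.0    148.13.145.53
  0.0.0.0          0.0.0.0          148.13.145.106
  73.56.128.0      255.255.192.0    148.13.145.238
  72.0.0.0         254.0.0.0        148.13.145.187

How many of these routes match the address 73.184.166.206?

Prefixes containing 73.184.166.206:
  0.0.0.0/0 (default, matches everything)
  72.0.0.0/7 (72.0.0.0 - 73.255.255.255)
  73.176.0.0/12 (73.176.0.0 - 73.191.255.255)
  73.184.0.0/13 (73.184.0.0 - 73.191.255.255)
  73.184.0.0/16 (73.184.0.0 - 73.184.255.255)
Total matching entries: 5.

5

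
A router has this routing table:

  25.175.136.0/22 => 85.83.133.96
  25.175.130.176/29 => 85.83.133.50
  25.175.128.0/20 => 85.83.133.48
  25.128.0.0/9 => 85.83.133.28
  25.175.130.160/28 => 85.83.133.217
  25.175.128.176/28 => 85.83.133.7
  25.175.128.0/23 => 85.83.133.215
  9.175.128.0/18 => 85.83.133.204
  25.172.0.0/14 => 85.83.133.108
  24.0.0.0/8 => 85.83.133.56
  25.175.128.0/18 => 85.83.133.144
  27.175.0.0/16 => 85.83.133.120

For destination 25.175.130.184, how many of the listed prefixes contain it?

4

Prefixes containing 25.175.130.184:
  25.128.0.0/9 (25.128.0.0 - 25.255.255.255)
  25.172.0.0/14 (25.172.0.0 - 25.175.255.255)
  25.175.128.0/18 (25.175.128.0 - 25.175.191.255)
  25.175.128.0/20 (25.175.128.0 - 25.175.143.255)
Total matching entries: 4.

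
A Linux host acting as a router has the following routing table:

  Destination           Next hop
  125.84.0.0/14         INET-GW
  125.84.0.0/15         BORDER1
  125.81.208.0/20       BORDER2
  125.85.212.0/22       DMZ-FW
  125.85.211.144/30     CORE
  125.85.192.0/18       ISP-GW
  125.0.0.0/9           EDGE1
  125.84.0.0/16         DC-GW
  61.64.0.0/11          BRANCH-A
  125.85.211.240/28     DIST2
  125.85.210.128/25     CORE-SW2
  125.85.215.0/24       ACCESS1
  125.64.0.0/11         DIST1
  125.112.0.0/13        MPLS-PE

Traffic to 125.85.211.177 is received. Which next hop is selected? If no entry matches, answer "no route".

Routes whose prefix contains 125.85.211.177:
  125.0.0.0/9 (125.0.0.0 - 125.127.255.255) -> EDGE1
  125.64.0.0/11 (125.64.0.0 - 125.95.255.255) -> DIST1
  125.84.0.0/14 (125.84.0.0 - 125.87.255.255) -> INET-GW
  125.84.0.0/15 (125.84.0.0 - 125.85.255.255) -> BORDER1
  125.85.192.0/18 (125.85.192.0 - 125.85.255.255) -> ISP-GW
More-specific entries that do NOT match:
  125.85.211.144/30 (125.85.211.144 - 125.85.211.147) does not contain 125.85.211.177
  125.85.211.240/28 (125.85.211.240 - 125.85.211.255) does not contain 125.85.211.177
  125.85.210.128/25 (125.85.210.128 - 125.85.210.255) does not contain 125.85.211.177
  125.85.215.0/24 (125.85.215.0 - 125.85.215.255) does not contain 125.85.211.177
  125.85.212.0/22 (125.85.212.0 - 125.85.215.255) does not contain 125.85.211.177
  125.81.208.0/20 (125.81.208.0 - 125.81.223.255) does not contain 125.85.211.177
Longest matching prefix is /18 -> next hop ISP-GW.

ISP-GW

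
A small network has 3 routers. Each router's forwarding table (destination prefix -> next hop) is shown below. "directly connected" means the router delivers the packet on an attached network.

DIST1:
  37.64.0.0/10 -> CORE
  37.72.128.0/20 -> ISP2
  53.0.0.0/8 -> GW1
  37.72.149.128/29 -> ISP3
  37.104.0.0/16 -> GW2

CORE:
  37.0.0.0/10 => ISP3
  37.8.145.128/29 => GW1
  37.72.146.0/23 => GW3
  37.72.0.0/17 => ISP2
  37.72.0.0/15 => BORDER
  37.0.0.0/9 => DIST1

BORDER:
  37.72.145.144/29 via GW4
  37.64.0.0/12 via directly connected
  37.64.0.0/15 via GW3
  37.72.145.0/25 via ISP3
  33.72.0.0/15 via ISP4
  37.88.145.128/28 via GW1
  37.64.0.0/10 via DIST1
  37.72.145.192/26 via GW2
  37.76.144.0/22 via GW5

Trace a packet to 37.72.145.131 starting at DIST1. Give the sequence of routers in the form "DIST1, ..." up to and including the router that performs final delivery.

DIST1, CORE, BORDER

At DIST1: longest match for 37.72.145.131 is 37.64.0.0/10 -> CORE
At CORE: longest match for 37.72.145.131 is 37.72.0.0/15 -> BORDER
At BORDER: longest match for 37.72.145.131 is 37.64.0.0/12 -> directly connected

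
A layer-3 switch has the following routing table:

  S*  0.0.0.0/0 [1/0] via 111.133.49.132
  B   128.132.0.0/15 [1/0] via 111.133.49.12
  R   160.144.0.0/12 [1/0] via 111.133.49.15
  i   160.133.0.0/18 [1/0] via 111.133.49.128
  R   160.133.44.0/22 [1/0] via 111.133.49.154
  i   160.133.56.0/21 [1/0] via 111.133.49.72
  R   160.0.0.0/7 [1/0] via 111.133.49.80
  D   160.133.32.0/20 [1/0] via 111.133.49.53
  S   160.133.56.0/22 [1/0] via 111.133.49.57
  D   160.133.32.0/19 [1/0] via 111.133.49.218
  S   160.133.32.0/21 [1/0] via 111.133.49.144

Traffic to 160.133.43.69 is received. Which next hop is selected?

Routes whose prefix contains 160.133.43.69:
  0.0.0.0/0 (default, matches everything) -> 111.133.49.132
  160.0.0.0/7 (160.0.0.0 - 161.255.255.255) -> 111.133.49.80
  160.133.0.0/18 (160.133.0.0 - 160.133.63.255) -> 111.133.49.128
  160.133.32.0/19 (160.133.32.0 - 160.133.63.255) -> 111.133.49.218
  160.133.32.0/20 (160.133.32.0 - 160.133.47.255) -> 111.133.49.53
More-specific entries that do NOT match:
  160.133.44.0/22 (160.133.44.0 - 160.133.47.255) does not contain 160.133.43.69
  160.133.56.0/22 (160.133.56.0 - 160.133.59.255) does not contain 160.133.43.69
  160.133.56.0/21 (160.133.56.0 - 160.133.63.255) does not contain 160.133.43.69
  160.133.32.0/21 (160.133.32.0 - 160.133.39.255) does not contain 160.133.43.69
Longest matching prefix is /20 -> next hop 111.133.49.53.

111.133.49.53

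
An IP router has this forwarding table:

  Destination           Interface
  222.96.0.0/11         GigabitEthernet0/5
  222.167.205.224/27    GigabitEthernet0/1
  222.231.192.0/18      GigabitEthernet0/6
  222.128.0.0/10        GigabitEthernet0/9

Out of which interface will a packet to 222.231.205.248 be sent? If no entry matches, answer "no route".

Routes whose prefix contains 222.231.205.248:
  222.231.192.0/18 (222.231.192.0 - 222.231.255.255) -> GigabitEthernet0/6
More-specific entries that do NOT match:
  222.167.205.224/27 (222.167.205.224 - 222.167.205.255) does not contain 222.231.205.248
Longest matching prefix is /18 -> interface GigabitEthernet0/6.

GigabitEthernet0/6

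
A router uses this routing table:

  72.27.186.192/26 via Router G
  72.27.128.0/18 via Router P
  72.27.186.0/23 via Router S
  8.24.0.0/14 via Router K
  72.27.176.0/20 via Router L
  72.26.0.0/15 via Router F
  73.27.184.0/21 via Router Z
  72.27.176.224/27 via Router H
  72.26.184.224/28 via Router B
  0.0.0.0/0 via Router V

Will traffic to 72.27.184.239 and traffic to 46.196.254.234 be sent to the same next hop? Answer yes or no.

72.27.184.239: longest match 72.27.176.0/20 -> Router L
46.196.254.234: longest match 0.0.0.0/0 -> Router V

no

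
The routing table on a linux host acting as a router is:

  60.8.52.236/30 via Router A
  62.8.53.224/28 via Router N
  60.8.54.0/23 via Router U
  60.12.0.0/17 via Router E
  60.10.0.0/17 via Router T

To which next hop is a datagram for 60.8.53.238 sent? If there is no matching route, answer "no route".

No entry's prefix contains 60.8.53.238; there is no default route.

no route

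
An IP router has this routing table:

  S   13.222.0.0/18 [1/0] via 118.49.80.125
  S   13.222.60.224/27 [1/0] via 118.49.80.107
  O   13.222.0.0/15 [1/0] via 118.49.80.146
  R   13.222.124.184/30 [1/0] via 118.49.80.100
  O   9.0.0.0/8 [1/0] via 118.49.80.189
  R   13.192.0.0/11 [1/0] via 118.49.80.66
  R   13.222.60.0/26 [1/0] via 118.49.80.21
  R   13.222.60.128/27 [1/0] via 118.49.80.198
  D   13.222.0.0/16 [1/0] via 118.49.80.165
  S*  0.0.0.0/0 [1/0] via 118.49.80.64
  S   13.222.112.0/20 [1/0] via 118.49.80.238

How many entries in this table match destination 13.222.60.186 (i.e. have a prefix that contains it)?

5

Prefixes containing 13.222.60.186:
  0.0.0.0/0 (default, matches everything)
  13.192.0.0/11 (13.192.0.0 - 13.223.255.255)
  13.222.0.0/15 (13.222.0.0 - 13.223.255.255)
  13.222.0.0/16 (13.222.0.0 - 13.222.255.255)
  13.222.0.0/18 (13.222.0.0 - 13.222.63.255)
Total matching entries: 5.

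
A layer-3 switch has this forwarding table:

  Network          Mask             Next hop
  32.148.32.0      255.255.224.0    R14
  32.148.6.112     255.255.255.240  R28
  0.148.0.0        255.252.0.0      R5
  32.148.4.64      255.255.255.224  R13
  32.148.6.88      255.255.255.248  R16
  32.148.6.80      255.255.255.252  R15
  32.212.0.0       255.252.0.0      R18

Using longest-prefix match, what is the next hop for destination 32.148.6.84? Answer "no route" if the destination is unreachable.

No entry's prefix contains 32.148.6.84; there is no default route.

no route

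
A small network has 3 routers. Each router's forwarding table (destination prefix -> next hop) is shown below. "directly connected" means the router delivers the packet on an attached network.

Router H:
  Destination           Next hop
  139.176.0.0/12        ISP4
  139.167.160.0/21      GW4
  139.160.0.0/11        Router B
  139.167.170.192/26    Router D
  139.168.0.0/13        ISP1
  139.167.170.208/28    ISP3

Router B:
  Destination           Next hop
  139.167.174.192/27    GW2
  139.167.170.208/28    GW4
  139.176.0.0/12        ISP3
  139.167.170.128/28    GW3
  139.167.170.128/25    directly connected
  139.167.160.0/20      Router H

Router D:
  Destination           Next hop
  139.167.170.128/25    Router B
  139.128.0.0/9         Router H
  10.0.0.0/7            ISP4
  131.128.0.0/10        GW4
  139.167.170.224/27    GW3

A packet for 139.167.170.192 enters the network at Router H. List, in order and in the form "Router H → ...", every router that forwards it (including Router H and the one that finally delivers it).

Router H → Router D → Router B

At Router H: longest match for 139.167.170.192 is 139.167.170.192/26 -> Router D
At Router D: longest match for 139.167.170.192 is 139.167.170.128/25 -> Router B
At Router B: longest match for 139.167.170.192 is 139.167.170.128/25 -> directly connected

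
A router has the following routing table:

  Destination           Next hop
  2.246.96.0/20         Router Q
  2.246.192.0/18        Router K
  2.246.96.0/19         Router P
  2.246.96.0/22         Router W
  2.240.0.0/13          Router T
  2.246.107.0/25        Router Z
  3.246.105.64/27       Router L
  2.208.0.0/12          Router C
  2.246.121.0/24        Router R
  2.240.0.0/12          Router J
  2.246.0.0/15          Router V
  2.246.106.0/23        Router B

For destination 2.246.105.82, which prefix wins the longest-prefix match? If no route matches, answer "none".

Entries matching 2.246.105.82:
  2.240.0.0/12 (2.240.0.0 - 2.255.255.255)
  2.240.0.0/13 (2.240.0.0 - 2.247.255.255)
  2.246.0.0/15 (2.246.0.0 - 2.247.255.255)
  2.246.96.0/19 (2.246.96.0 - 2.246.127.255)
  2.246.96.0/20 (2.246.96.0 - 2.246.111.255)
Most specific is 2.246.96.0/20.

2.246.96.0/20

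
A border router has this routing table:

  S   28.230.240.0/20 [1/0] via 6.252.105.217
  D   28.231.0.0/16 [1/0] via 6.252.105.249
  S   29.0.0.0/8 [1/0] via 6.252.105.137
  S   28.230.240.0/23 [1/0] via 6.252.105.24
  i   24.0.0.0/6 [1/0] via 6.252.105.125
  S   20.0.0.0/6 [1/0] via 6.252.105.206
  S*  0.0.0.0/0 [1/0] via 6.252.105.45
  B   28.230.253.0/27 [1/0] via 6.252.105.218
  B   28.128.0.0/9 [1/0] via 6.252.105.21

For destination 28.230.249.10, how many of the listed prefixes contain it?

Prefixes containing 28.230.249.10:
  0.0.0.0/0 (default, matches everything)
  28.128.0.0/9 (28.128.0.0 - 28.255.255.255)
  28.230.240.0/20 (28.230.240.0 - 28.230.255.255)
Total matching entries: 3.

3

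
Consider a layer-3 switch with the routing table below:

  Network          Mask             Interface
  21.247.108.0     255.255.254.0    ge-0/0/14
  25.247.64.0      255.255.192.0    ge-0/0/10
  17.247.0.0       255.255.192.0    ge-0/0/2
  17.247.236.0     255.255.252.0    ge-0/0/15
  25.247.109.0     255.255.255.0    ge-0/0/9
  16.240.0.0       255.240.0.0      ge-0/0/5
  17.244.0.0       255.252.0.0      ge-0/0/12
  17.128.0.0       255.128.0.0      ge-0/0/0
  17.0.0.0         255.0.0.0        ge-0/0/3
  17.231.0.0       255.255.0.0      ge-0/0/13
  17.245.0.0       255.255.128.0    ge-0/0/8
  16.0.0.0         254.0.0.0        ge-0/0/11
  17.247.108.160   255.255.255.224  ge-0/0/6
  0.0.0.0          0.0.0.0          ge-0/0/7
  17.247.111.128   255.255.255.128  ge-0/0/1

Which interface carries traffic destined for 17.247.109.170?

Routes whose prefix contains 17.247.109.170:
  0.0.0.0/0 (default, matches everything) -> ge-0/0/7
  16.0.0.0/7 (16.0.0.0 - 17.255.255.255) -> ge-0/0/11
  17.0.0.0/8 (17.0.0.0 - 17.255.255.255) -> ge-0/0/3
  17.128.0.0/9 (17.128.0.0 - 17.255.255.255) -> ge-0/0/0
  17.244.0.0/14 (17.244.0.0 - 17.247.255.255) -> ge-0/0/12
More-specific entries that do NOT match:
  17.247.108.160/27 (17.247.108.160 - 17.247.108.191) does not contain 17.247.109.170
  17.247.111.128/25 (17.247.111.128 - 17.247.111.255) does not contain 17.247.109.170
  25.247.109.0/24 (25.247.109.0 - 25.247.109.255) does not contain 17.247.109.170
  21.247.108.0/23 (21.247.108.0 - 21.247.109.255) does not contain 17.247.109.170
  17.247.236.0/22 (17.247.236.0 - 17.247.239.255) does not contain 17.247.109.170
  25.247.64.0/18 (25.247.64.0 - 25.247.127.255) does not contain 17.247.109.170
  17.247.0.0/18 (17.247.0.0 - 17.247.63.255) does not contain 17.247.109.170
  17.245.0.0/17 (17.245.0.0 - 17.245.127.255) does not contain 17.247.109.170
  17.231.0.0/16 (17.231.0.0 - 17.231.255.255) does not contain 17.247.109.170
Longest matching prefix is /14 -> interface ge-0/0/12.

ge-0/0/12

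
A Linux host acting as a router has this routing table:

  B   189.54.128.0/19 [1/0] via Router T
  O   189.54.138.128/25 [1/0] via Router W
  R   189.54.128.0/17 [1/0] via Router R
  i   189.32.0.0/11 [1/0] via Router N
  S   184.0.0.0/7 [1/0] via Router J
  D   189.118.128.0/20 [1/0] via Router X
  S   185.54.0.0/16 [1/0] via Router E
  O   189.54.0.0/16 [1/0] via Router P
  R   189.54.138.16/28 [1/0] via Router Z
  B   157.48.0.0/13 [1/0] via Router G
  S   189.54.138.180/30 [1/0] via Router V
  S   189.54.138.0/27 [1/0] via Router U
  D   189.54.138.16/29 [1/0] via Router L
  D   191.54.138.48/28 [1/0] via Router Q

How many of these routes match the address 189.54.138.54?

Prefixes containing 189.54.138.54:
  189.32.0.0/11 (189.32.0.0 - 189.63.255.255)
  189.54.0.0/16 (189.54.0.0 - 189.54.255.255)
  189.54.128.0/17 (189.54.128.0 - 189.54.255.255)
  189.54.128.0/19 (189.54.128.0 - 189.54.159.255)
Total matching entries: 4.

4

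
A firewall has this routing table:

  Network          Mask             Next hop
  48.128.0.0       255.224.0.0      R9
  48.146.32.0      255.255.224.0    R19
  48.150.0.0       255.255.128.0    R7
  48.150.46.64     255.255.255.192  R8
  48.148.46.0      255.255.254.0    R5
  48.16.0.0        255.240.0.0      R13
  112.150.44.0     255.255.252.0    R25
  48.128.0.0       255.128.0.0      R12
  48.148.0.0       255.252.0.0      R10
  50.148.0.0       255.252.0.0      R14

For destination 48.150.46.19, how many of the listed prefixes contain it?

Prefixes containing 48.150.46.19:
  48.128.0.0/9 (48.128.0.0 - 48.255.255.255)
  48.128.0.0/11 (48.128.0.0 - 48.159.255.255)
  48.148.0.0/14 (48.148.0.0 - 48.151.255.255)
  48.150.0.0/17 (48.150.0.0 - 48.150.127.255)
Total matching entries: 4.

4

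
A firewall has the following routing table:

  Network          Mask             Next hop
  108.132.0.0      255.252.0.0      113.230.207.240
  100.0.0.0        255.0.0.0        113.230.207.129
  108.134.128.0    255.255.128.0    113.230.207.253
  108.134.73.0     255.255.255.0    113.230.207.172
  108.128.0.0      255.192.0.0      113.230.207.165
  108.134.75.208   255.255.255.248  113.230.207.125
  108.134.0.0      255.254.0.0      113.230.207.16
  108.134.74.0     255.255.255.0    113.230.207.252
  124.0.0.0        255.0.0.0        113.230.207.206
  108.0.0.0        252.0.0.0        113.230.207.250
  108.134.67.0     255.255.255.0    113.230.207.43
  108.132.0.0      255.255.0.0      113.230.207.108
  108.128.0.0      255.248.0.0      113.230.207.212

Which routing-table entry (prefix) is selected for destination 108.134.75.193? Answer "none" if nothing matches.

Entries matching 108.134.75.193:
  108.0.0.0/6 (108.0.0.0 - 111.255.255.255)
  108.128.0.0/10 (108.128.0.0 - 108.191.255.255)
  108.128.0.0/13 (108.128.0.0 - 108.135.255.255)
  108.132.0.0/14 (108.132.0.0 - 108.135.255.255)
  108.134.0.0/15 (108.134.0.0 - 108.135.255.255)
Most specific is 108.134.0.0/15.

108.134.0.0/15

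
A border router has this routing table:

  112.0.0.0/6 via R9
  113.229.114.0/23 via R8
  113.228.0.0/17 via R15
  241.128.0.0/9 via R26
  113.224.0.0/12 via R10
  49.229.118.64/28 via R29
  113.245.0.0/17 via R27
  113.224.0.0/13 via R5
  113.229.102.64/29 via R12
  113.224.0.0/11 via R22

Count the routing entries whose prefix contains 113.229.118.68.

Prefixes containing 113.229.118.68:
  112.0.0.0/6 (112.0.0.0 - 115.255.255.255)
  113.224.0.0/11 (113.224.0.0 - 113.255.255.255)
  113.224.0.0/12 (113.224.0.0 - 113.239.255.255)
  113.224.0.0/13 (113.224.0.0 - 113.231.255.255)
Total matching entries: 4.

4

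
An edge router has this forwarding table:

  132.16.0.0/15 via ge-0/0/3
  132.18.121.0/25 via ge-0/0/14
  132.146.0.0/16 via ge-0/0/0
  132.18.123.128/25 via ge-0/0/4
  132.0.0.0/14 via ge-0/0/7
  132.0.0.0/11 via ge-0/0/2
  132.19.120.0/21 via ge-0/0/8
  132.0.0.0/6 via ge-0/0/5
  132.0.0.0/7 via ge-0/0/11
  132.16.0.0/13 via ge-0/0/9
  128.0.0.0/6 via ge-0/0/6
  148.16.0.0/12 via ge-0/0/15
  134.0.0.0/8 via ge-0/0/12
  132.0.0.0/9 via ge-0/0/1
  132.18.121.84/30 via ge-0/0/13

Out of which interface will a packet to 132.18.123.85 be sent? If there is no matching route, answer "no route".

ge-0/0/9

Routes whose prefix contains 132.18.123.85:
  132.0.0.0/6 (132.0.0.0 - 135.255.255.255) -> ge-0/0/5
  132.0.0.0/7 (132.0.0.0 - 133.255.255.255) -> ge-0/0/11
  132.0.0.0/9 (132.0.0.0 - 132.127.255.255) -> ge-0/0/1
  132.0.0.0/11 (132.0.0.0 - 132.31.255.255) -> ge-0/0/2
  132.16.0.0/13 (132.16.0.0 - 132.23.255.255) -> ge-0/0/9
More-specific entries that do NOT match:
  132.18.121.84/30 (132.18.121.84 - 132.18.121.87) does not contain 132.18.123.85
  132.18.121.0/25 (132.18.121.0 - 132.18.121.127) does not contain 132.18.123.85
  132.18.123.128/25 (132.18.123.128 - 132.18.123.255) does not contain 132.18.123.85
  132.19.120.0/21 (132.19.120.0 - 132.19.127.255) does not contain 132.18.123.85
  132.146.0.0/16 (132.146.0.0 - 132.146.255.255) does not contain 132.18.123.85
  132.16.0.0/15 (132.16.0.0 - 132.17.255.255) does not contain 132.18.123.85
  132.0.0.0/14 (132.0.0.0 - 132.3.255.255) does not contain 132.18.123.85
Longest matching prefix is /13 -> interface ge-0/0/9.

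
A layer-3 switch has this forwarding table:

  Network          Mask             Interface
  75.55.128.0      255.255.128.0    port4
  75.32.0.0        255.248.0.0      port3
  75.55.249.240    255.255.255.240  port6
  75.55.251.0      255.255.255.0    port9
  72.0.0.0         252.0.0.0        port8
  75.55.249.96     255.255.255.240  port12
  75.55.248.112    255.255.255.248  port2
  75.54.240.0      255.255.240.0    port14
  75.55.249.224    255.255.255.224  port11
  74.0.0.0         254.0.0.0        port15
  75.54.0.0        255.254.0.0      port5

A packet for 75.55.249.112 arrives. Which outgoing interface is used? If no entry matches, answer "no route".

Routes whose prefix contains 75.55.249.112:
  72.0.0.0/6 (72.0.0.0 - 75.255.255.255) -> port8
  74.0.0.0/7 (74.0.0.0 - 75.255.255.255) -> port15
  75.54.0.0/15 (75.54.0.0 - 75.55.255.255) -> port5
  75.55.128.0/17 (75.55.128.0 - 75.55.255.255) -> port4
More-specific entries that do NOT match:
  75.55.248.112/29 (75.55.248.112 - 75.55.248.119) does not contain 75.55.249.112
  75.55.249.240/28 (75.55.249.240 - 75.55.249.255) does not contain 75.55.249.112
  75.55.249.96/28 (75.55.249.96 - 75.55.249.111) does not contain 75.55.249.112
  75.55.249.224/27 (75.55.249.224 - 75.55.249.255) does not contain 75.55.249.112
  75.55.251.0/24 (75.55.251.0 - 75.55.251.255) does not contain 75.55.249.112
  75.54.240.0/20 (75.54.240.0 - 75.54.255.255) does not contain 75.55.249.112
Longest matching prefix is /17 -> interface port4.

port4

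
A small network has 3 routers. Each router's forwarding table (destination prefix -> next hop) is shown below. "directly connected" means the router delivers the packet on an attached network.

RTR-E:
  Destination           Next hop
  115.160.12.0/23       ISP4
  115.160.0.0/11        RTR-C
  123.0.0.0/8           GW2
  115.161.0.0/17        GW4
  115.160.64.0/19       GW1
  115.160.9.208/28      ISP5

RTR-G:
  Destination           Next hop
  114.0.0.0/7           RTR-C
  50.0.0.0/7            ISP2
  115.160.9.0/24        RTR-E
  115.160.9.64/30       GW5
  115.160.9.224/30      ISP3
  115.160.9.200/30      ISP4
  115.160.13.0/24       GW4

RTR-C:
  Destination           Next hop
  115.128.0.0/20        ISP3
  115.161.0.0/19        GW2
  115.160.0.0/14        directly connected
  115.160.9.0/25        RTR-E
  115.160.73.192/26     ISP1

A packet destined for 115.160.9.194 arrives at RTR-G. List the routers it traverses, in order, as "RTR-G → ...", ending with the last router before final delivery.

At RTR-G: longest match for 115.160.9.194 is 115.160.9.0/24 -> RTR-E
At RTR-E: longest match for 115.160.9.194 is 115.160.0.0/11 -> RTR-C
At RTR-C: longest match for 115.160.9.194 is 115.160.0.0/14 -> directly connected

RTR-G → RTR-E → RTR-C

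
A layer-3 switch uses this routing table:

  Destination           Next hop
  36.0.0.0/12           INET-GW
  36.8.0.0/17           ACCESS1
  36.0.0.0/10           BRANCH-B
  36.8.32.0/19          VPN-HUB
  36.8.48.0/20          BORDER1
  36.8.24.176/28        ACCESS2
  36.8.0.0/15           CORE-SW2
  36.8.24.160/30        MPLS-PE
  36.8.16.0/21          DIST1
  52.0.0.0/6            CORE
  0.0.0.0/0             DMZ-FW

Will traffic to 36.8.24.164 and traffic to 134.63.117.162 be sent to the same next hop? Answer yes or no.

36.8.24.164: longest match 36.8.0.0/17 -> ACCESS1
134.63.117.162: longest match 0.0.0.0/0 -> DMZ-FW

no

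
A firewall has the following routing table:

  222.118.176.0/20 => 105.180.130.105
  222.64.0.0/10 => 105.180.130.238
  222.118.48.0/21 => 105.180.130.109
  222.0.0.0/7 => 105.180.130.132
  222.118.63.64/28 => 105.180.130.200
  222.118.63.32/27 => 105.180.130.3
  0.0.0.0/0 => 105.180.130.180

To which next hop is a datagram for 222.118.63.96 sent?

105.180.130.238

Routes whose prefix contains 222.118.63.96:
  0.0.0.0/0 (default, matches everything) -> 105.180.130.180
  222.0.0.0/7 (222.0.0.0 - 223.255.255.255) -> 105.180.130.132
  222.64.0.0/10 (222.64.0.0 - 222.127.255.255) -> 105.180.130.238
More-specific entries that do NOT match:
  222.118.63.64/28 (222.118.63.64 - 222.118.63.79) does not contain 222.118.63.96
  222.118.63.32/27 (222.118.63.32 - 222.118.63.63) does not contain 222.118.63.96
  222.118.48.0/21 (222.118.48.0 - 222.118.55.255) does not contain 222.118.63.96
  222.118.176.0/20 (222.118.176.0 - 222.118.191.255) does not contain 222.118.63.96
Longest matching prefix is /10 -> next hop 105.180.130.238.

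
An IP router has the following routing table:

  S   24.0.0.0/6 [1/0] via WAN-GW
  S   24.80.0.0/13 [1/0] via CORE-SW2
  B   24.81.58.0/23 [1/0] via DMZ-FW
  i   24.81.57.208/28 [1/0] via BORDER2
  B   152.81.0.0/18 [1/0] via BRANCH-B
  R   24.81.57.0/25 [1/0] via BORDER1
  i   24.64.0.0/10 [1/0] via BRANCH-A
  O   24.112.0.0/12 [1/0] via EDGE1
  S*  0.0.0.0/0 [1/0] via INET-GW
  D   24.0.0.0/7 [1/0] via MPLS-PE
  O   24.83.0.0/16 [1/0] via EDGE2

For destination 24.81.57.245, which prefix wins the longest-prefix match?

Entries matching 24.81.57.245:
  0.0.0.0/0 (default, matches everything)
  24.0.0.0/6 (24.0.0.0 - 27.255.255.255)
  24.0.0.0/7 (24.0.0.0 - 25.255.255.255)
  24.64.0.0/10 (24.64.0.0 - 24.127.255.255)
  24.80.0.0/13 (24.80.0.0 - 24.87.255.255)
Most specific is 24.80.0.0/13.

24.80.0.0/13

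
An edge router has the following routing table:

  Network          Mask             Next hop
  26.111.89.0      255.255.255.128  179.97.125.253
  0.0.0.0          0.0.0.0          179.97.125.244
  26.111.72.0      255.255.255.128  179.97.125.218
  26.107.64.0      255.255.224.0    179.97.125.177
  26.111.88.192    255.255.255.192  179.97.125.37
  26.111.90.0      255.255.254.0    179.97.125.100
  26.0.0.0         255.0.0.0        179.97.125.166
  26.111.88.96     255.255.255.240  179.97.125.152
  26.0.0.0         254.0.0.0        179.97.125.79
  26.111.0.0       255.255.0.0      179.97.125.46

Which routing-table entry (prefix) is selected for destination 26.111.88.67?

26.111.0.0/16

Entries matching 26.111.88.67:
  0.0.0.0/0 (default, matches everything)
  26.0.0.0/7 (26.0.0.0 - 27.255.255.255)
  26.0.0.0/8 (26.0.0.0 - 26.255.255.255)
  26.111.0.0/16 (26.111.0.0 - 26.111.255.255)
Most specific is 26.111.0.0/16.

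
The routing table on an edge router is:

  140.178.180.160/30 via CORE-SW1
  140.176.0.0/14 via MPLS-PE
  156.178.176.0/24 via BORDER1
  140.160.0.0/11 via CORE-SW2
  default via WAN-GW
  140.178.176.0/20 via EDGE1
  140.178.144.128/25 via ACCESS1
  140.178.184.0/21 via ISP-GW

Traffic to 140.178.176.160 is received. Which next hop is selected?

Routes whose prefix contains 140.178.176.160:
  0.0.0.0/0 (default, matches everything) -> WAN-GW
  140.160.0.0/11 (140.160.0.0 - 140.191.255.255) -> CORE-SW2
  140.176.0.0/14 (140.176.0.0 - 140.179.255.255) -> MPLS-PE
  140.178.176.0/20 (140.178.176.0 - 140.178.191.255) -> EDGE1
More-specific entries that do NOT match:
  140.178.180.160/30 (140.178.180.160 - 140.178.180.163) does not contain 140.178.176.160
  140.178.144.128/25 (140.178.144.128 - 140.178.144.255) does not contain 140.178.176.160
  156.178.176.0/24 (156.178.176.0 - 156.178.176.255) does not contain 140.178.176.160
  140.178.184.0/21 (140.178.184.0 - 140.178.191.255) does not contain 140.178.176.160
Longest matching prefix is /20 -> next hop EDGE1.

EDGE1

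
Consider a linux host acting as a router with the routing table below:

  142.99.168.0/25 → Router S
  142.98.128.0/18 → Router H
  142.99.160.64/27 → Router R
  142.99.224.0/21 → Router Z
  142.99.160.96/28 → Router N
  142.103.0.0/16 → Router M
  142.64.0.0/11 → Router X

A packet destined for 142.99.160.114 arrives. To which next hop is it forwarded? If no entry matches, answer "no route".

no route

No entry's prefix contains 142.99.160.114; there is no default route.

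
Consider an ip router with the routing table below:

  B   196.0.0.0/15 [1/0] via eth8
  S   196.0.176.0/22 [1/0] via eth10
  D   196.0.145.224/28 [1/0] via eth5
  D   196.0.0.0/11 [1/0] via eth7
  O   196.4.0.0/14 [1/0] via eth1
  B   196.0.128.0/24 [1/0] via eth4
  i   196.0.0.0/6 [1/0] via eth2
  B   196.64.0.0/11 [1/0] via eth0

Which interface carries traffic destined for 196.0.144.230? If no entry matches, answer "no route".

Routes whose prefix contains 196.0.144.230:
  196.0.0.0/6 (196.0.0.0 - 199.255.255.255) -> eth2
  196.0.0.0/11 (196.0.0.0 - 196.31.255.255) -> eth7
  196.0.0.0/15 (196.0.0.0 - 196.1.255.255) -> eth8
More-specific entries that do NOT match:
  196.0.145.224/28 (196.0.145.224 - 196.0.145.239) does not contain 196.0.144.230
  196.0.128.0/24 (196.0.128.0 - 196.0.128.255) does not contain 196.0.144.230
  196.0.176.0/22 (196.0.176.0 - 196.0.179.255) does not contain 196.0.144.230
Longest matching prefix is /15 -> interface eth8.

eth8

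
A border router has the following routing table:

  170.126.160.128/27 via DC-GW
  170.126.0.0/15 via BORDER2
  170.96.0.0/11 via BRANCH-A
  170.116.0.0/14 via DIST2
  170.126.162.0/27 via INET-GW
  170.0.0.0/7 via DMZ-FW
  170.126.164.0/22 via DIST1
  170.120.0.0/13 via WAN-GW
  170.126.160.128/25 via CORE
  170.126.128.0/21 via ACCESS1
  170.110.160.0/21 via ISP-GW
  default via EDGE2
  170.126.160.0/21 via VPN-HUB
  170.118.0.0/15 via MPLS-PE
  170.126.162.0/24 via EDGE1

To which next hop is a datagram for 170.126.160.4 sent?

VPN-HUB

Routes whose prefix contains 170.126.160.4:
  0.0.0.0/0 (default, matches everything) -> EDGE2
  170.0.0.0/7 (170.0.0.0 - 171.255.255.255) -> DMZ-FW
  170.96.0.0/11 (170.96.0.0 - 170.127.255.255) -> BRANCH-A
  170.120.0.0/13 (170.120.0.0 - 170.127.255.255) -> WAN-GW
  170.126.0.0/15 (170.126.0.0 - 170.127.255.255) -> BORDER2
  170.126.160.0/21 (170.126.160.0 - 170.126.167.255) -> VPN-HUB
More-specific entries that do NOT match:
  170.126.160.128/27 (170.126.160.128 - 170.126.160.159) does not contain 170.126.160.4
  170.126.162.0/27 (170.126.162.0 - 170.126.162.31) does not contain 170.126.160.4
  170.126.160.128/25 (170.126.160.128 - 170.126.160.255) does not contain 170.126.160.4
  170.126.162.0/24 (170.126.162.0 - 170.126.162.255) does not contain 170.126.160.4
  170.126.164.0/22 (170.126.164.0 - 170.126.167.255) does not contain 170.126.160.4
Longest matching prefix is /21 -> next hop VPN-HUB.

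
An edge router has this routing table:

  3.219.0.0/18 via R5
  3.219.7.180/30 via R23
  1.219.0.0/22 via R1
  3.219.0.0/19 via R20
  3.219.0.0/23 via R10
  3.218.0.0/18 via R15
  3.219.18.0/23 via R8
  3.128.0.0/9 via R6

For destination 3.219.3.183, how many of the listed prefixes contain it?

3

Prefixes containing 3.219.3.183:
  3.128.0.0/9 (3.128.0.0 - 3.255.255.255)
  3.219.0.0/18 (3.219.0.0 - 3.219.63.255)
  3.219.0.0/19 (3.219.0.0 - 3.219.31.255)
Total matching entries: 3.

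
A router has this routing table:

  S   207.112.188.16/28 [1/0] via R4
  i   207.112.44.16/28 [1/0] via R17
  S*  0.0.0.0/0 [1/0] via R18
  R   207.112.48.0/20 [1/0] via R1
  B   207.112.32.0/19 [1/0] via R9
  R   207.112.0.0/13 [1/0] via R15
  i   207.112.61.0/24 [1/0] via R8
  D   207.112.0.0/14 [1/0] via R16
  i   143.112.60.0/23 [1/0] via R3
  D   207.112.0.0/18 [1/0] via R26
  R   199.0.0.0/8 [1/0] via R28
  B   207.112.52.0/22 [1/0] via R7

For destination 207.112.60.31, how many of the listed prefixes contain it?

6

Prefixes containing 207.112.60.31:
  0.0.0.0/0 (default, matches everything)
  207.112.0.0/13 (207.112.0.0 - 207.119.255.255)
  207.112.0.0/14 (207.112.0.0 - 207.115.255.255)
  207.112.0.0/18 (207.112.0.0 - 207.112.63.255)
  207.112.32.0/19 (207.112.32.0 - 207.112.63.255)
  207.112.48.0/20 (207.112.48.0 - 207.112.63.255)
Total matching entries: 6.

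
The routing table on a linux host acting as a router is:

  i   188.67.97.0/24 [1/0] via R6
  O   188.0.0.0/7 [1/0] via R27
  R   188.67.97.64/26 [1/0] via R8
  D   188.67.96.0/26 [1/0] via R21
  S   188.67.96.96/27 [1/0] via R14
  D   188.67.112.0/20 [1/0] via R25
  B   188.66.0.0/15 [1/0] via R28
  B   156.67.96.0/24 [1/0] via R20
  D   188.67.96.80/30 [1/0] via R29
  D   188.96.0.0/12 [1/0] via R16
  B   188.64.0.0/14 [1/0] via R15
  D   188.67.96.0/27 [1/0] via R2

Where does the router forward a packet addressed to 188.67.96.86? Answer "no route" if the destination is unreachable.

R28

Routes whose prefix contains 188.67.96.86:
  188.0.0.0/7 (188.0.0.0 - 189.255.255.255) -> R27
  188.64.0.0/14 (188.64.0.0 - 188.67.255.255) -> R15
  188.66.0.0/15 (188.66.0.0 - 188.67.255.255) -> R28
More-specific entries that do NOT match:
  188.67.96.80/30 (188.67.96.80 - 188.67.96.83) does not contain 188.67.96.86
  188.67.96.96/27 (188.67.96.96 - 188.67.96.127) does not contain 188.67.96.86
  188.67.96.0/27 (188.67.96.0 - 188.67.96.31) does not contain 188.67.96.86
  188.67.97.64/26 (188.67.97.64 - 188.67.97.127) does not contain 188.67.96.86
  188.67.96.0/26 (188.67.96.0 - 188.67.96.63) does not contain 188.67.96.86
  188.67.97.0/24 (188.67.97.0 - 188.67.97.255) does not contain 188.67.96.86
  156.67.96.0/24 (156.67.96.0 - 156.67.96.255) does not contain 188.67.96.86
  188.67.112.0/20 (188.67.112.0 - 188.67.127.255) does not contain 188.67.96.86
Longest matching prefix is /15 -> next hop R28.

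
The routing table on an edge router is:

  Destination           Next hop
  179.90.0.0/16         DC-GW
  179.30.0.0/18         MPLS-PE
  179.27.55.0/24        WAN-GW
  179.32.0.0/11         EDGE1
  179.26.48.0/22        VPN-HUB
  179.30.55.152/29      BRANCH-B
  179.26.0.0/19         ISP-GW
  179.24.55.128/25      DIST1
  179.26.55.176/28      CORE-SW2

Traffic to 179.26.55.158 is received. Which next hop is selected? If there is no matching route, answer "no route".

no route

No entry's prefix contains 179.26.55.158; there is no default route.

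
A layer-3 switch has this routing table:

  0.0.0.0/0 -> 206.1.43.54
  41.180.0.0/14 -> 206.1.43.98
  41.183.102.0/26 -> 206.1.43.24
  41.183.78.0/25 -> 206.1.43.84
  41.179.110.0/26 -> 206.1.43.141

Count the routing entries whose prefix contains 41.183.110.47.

2

Prefixes containing 41.183.110.47:
  0.0.0.0/0 (default, matches everything)
  41.180.0.0/14 (41.180.0.0 - 41.183.255.255)
Total matching entries: 2.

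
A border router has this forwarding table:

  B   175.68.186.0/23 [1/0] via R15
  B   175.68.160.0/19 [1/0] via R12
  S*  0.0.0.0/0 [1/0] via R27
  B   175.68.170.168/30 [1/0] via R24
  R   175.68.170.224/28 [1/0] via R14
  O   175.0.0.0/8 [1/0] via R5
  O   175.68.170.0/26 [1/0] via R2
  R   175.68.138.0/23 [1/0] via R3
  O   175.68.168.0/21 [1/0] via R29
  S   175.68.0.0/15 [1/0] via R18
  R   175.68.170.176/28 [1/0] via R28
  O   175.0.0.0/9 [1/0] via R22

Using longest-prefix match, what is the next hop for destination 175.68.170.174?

Routes whose prefix contains 175.68.170.174:
  0.0.0.0/0 (default, matches everything) -> R27
  175.0.0.0/8 (175.0.0.0 - 175.255.255.255) -> R5
  175.0.0.0/9 (175.0.0.0 - 175.127.255.255) -> R22
  175.68.0.0/15 (175.68.0.0 - 175.69.255.255) -> R18
  175.68.160.0/19 (175.68.160.0 - 175.68.191.255) -> R12
  175.68.168.0/21 (175.68.168.0 - 175.68.175.255) -> R29
More-specific entries that do NOT match:
  175.68.170.168/30 (175.68.170.168 - 175.68.170.171) does not contain 175.68.170.174
  175.68.170.224/28 (175.68.170.224 - 175.68.170.239) does not contain 175.68.170.174
  175.68.170.176/28 (175.68.170.176 - 175.68.170.191) does not contain 175.68.170.174
  175.68.170.0/26 (175.68.170.0 - 175.68.170.63) does not contain 175.68.170.174
  175.68.186.0/23 (175.68.186.0 - 175.68.187.255) does not contain 175.68.170.174
  175.68.138.0/23 (175.68.138.0 - 175.68.139.255) does not contain 175.68.170.174
Longest matching prefix is /21 -> next hop R29.

R29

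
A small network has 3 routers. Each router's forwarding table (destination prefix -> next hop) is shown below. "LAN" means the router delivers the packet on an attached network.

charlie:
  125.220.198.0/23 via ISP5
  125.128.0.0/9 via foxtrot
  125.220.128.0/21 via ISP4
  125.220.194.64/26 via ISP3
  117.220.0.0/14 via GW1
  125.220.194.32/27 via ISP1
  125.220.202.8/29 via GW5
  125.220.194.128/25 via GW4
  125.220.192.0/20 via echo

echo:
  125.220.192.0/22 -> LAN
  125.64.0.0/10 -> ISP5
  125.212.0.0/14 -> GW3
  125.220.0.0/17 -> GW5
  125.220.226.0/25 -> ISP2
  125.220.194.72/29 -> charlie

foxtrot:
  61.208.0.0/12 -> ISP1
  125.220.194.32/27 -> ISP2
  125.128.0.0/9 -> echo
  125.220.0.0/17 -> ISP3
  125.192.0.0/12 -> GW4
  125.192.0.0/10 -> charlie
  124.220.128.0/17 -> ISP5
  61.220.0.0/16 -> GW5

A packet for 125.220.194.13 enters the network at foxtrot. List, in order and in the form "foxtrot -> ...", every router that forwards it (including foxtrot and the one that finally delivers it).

foxtrot -> charlie -> echo

At foxtrot: longest match for 125.220.194.13 is 125.192.0.0/10 -> charlie
At charlie: longest match for 125.220.194.13 is 125.220.192.0/20 -> echo
At echo: longest match for 125.220.194.13 is 125.220.192.0/22 -> LAN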